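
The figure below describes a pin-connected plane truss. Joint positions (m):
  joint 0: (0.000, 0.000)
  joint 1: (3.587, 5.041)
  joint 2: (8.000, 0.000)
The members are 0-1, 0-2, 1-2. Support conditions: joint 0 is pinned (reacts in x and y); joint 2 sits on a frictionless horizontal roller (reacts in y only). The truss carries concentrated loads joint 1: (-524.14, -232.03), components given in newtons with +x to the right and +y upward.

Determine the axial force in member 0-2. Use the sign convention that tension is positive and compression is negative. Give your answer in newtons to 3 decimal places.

N=3 nodes, M=3 members, R=3 reactions → 2N=6, M+R=6
member 0 (0-1): L=6.1869, (cx,cy)=(0.5798,0.8148)
member 1 (0-2): L=8.0000, (cx,cy)=(1.0000,0.0000)
member 2 (1-2): L=6.6997, (cx,cy)=(0.6587,-0.7524)
solve A·x = −loads:
  F[0-1] = -562.4426 N (compression)
  F[0-2] = -198.0530 N (compression)
  F[1-2] = +300.6797 N (tension)
  Rx@0 = +524.1400 N
  Ry@0 = +458.2673 N
  Ry@2 = -226.2373 N

-198.053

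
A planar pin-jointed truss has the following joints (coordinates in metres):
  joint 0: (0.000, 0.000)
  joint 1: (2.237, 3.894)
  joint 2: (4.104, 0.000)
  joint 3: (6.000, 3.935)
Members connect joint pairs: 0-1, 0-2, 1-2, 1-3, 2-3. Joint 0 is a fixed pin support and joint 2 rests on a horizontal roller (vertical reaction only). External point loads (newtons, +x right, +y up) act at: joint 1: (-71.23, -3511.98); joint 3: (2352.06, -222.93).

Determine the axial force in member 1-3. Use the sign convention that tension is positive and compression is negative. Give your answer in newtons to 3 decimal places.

N=4 nodes, M=5 members, R=3 reactions → 2N=8, M+R=8
member 0 (0-1): L=4.4908, (cx,cy)=(0.4981,0.8671)
member 1 (0-2): L=4.1040, (cx,cy)=(1.0000,0.0000)
member 2 (1-2): L=4.3184, (cx,cy)=(0.4323,-0.9017)
member 3 (1-3): L=3.7632, (cx,cy)=(0.9999,0.0109)
member 4 (2-3): L=4.3680, (cx,cy)=(0.4341,0.9009)
solve A·x = −loads:
  F[0-1] = +799.1347 N (tension)
  F[0-2] = +1882.7586 N (tension)
  F[1-2] = -4633.3666 N (compression)
  F[1-3] = +2472.6010 N (tension)
  F[2-3] = -277.3611 N (compression)
  Rx@0 = -2280.8300 N
  Ry@0 = -692.9325 N
  Ry@2 = +4427.8425 N

2472.601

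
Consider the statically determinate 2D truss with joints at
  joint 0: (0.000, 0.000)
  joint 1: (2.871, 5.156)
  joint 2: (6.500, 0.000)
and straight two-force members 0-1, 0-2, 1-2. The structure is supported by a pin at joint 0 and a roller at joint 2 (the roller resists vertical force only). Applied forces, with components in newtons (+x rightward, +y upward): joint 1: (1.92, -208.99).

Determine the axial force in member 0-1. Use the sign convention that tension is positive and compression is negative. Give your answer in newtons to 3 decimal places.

-131.807

N=3 nodes, M=3 members, R=3 reactions → 2N=6, M+R=6
member 0 (0-1): L=5.9014, (cx,cy)=(0.4865,0.8737)
member 1 (0-2): L=6.5000, (cx,cy)=(1.0000,0.0000)
member 2 (1-2): L=6.3051, (cx,cy)=(0.5756,-0.8178)
solve A·x = −loads:
  F[0-1] = -131.8069 N (compression)
  F[0-2] = +66.0429 N (tension)
  F[1-2] = -114.7439 N (compression)
  Rx@0 = -1.9200 N
  Ry@0 = +115.1577 N
  Ry@2 = +93.8323 N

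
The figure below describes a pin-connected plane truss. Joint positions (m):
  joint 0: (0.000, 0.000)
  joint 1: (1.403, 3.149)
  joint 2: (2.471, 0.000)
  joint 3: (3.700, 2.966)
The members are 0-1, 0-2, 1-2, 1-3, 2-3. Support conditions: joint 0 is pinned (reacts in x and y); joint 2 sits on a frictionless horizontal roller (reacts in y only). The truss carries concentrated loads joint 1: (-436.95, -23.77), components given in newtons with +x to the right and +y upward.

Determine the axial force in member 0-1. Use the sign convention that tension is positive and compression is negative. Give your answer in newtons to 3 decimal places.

-620.856

N=4 nodes, M=5 members, R=3 reactions → 2N=8, M+R=8
member 0 (0-1): L=3.4474, (cx,cy)=(0.4070,0.9134)
member 1 (0-2): L=2.4710, (cx,cy)=(1.0000,0.0000)
member 2 (1-2): L=3.3252, (cx,cy)=(0.3212,-0.9470)
member 3 (1-3): L=2.3043, (cx,cy)=(0.9968,-0.0794)
member 4 (2-3): L=3.2105, (cx,cy)=(0.3828,0.9238)
solve A·x = −loads:
  F[0-1] = -620.8564 N (compression)
  F[0-2] = -184.2784 N (compression)
  F[1-2] = +573.7444 N (tension)
  F[1-3] = -0.0000 N (tension)
  F[2-3] = +0.0000 N (tension)
  Rx@0 = +436.9500 N
  Ry@0 = +567.1153 N
  Ry@2 = -543.3453 N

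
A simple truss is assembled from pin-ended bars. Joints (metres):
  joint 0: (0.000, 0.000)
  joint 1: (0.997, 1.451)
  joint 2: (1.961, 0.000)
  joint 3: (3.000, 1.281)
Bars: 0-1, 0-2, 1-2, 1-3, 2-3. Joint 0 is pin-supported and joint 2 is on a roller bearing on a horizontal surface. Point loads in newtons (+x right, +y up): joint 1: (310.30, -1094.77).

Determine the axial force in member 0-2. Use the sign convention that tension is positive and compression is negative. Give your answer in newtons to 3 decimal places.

N=4 nodes, M=5 members, R=3 reactions → 2N=8, M+R=8
member 0 (0-1): L=1.7605, (cx,cy)=(0.5663,0.8242)
member 1 (0-2): L=1.9610, (cx,cy)=(1.0000,0.0000)
member 2 (1-2): L=1.7420, (cx,cy)=(0.5534,-0.8329)
member 3 (1-3): L=2.0102, (cx,cy)=(0.9964,-0.0846)
member 4 (2-3): L=1.6494, (cx,cy)=(0.6299,0.7767)
solve A·x = −loads:
  F[0-1] = -374.3958 N (compression)
  F[0-2] = +522.3248 N (tension)
  F[1-2] = -943.8897 N (compression)
  F[1-3] = +0.0000 N (tension)
  F[2-3] = -0.0000 N (compression)
  Rx@0 = -310.3000 N
  Ry@0 = +308.5737 N
  Ry@2 = +786.1963 N

522.325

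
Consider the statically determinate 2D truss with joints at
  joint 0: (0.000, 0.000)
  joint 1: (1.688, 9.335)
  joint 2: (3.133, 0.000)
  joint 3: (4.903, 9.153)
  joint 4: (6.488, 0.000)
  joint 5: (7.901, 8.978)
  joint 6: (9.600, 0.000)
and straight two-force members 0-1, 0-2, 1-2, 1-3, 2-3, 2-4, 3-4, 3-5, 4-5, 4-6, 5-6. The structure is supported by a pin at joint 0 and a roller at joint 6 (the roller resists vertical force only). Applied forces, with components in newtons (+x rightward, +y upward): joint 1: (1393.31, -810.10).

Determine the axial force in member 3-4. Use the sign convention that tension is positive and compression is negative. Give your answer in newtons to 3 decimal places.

N=7 nodes, M=11 members, R=3 reactions → 2N=14, M+R=14
member 0 (0-1): L=9.4864, (cx,cy)=(0.1779,0.9840)
member 1 (0-2): L=3.1330, (cx,cy)=(1.0000,0.0000)
member 2 (1-2): L=9.4462, (cx,cy)=(0.1530,-0.9882)
member 3 (1-3): L=3.2201, (cx,cy)=(0.9984,-0.0565)
member 4 (2-3): L=9.3226, (cx,cy)=(0.1899,0.9818)
member 5 (2-4): L=3.3550, (cx,cy)=(1.0000,0.0000)
member 6 (3-4): L=9.2892, (cx,cy)=(0.1706,-0.9853)
member 7 (3-5): L=3.0031, (cx,cy)=(0.9983,-0.0583)
member 8 (4-5): L=9.0885, (cx,cy)=(0.1555,0.9878)
member 9 (4-6): L=3.1120, (cx,cy)=(1.0000,0.0000)
member 10 (5-6): L=9.1373, (cx,cy)=(0.1859,-0.9826)
solve A·x = −loads:
  F[0-1] = +698.3358 N (tension)
  F[0-2] = +1269.0487 N (tension)
  F[1-2] = -1455.1791 N (compression)
  F[1-3] = -1048.1225 N (compression)
  F[2-3] = +1464.6940 N (tension)
  F[2-4] = +768.3577 N (tension)
  F[3-4] = -1489.1091 N (compression)
  F[3-5] = -515.1496 N (compression)
  F[4-5] = +1485.3331 N (tension)
  F[4-6] = +283.3480 N (tension)
  F[5-6] = -1523.8660 N (compression)
  Rx@0 = -1393.3100 N
  Ry@0 = -687.1914 N
  Ry@6 = +1497.2914 N

-1489.109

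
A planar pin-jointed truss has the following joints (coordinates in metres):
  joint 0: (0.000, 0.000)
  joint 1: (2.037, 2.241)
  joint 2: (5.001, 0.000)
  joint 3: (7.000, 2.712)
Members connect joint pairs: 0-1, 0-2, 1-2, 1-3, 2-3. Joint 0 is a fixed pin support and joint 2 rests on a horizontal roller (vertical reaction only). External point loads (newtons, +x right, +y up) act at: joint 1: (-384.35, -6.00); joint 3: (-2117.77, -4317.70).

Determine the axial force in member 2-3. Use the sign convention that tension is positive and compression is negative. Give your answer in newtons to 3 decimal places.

-5498.853

N=4 nodes, M=5 members, R=3 reactions → 2N=8, M+R=8
member 0 (0-1): L=3.0284, (cx,cy)=(0.6726,0.7400)
member 1 (0-2): L=5.0010, (cx,cy)=(1.0000,0.0000)
member 2 (1-2): L=3.7158, (cx,cy)=(0.7977,-0.6031)
member 3 (1-3): L=4.9853, (cx,cy)=(0.9955,0.0945)
member 4 (2-3): L=3.3691, (cx,cy)=(0.5933,0.8050)
solve A·x = −loads:
  F[0-1] = +542.7614 N (tension)
  F[0-2] = -2867.1940 N (compression)
  F[1-2] = -495.7498 N (compression)
  F[1-3] = +1150.0123 N (tension)
  F[2-3] = -5498.8533 N (compression)
  Rx@0 = +2502.1200 N
  Ry@0 = -401.6352 N
  Ry@2 = +4725.3352 N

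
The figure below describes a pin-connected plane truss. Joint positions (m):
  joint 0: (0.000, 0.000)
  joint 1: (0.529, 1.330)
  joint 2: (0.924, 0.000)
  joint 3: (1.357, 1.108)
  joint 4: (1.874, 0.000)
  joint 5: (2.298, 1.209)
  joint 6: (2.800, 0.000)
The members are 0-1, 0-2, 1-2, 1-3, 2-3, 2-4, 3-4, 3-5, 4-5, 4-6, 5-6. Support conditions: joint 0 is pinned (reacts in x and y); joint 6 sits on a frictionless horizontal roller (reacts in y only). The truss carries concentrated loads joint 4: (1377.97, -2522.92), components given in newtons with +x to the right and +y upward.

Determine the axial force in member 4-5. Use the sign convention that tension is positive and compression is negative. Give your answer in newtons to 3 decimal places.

N=7 nodes, M=11 members, R=3 reactions → 2N=14, M+R=14
member 0 (0-1): L=1.4313, (cx,cy)=(0.3696,0.9292)
member 1 (0-2): L=0.9240, (cx,cy)=(1.0000,0.0000)
member 2 (1-2): L=1.3874, (cx,cy)=(0.2847,-0.9586)
member 3 (1-3): L=0.8572, (cx,cy)=(0.9659,-0.2590)
member 4 (2-3): L=1.1896, (cx,cy)=(0.3640,0.9314)
member 5 (2-4): L=0.9500, (cx,cy)=(1.0000,0.0000)
member 6 (3-4): L=1.2227, (cx,cy)=(0.4228,-0.9062)
member 7 (3-5): L=0.9464, (cx,cy)=(0.9943,0.1067)
member 8 (4-5): L=1.2812, (cx,cy)=(0.3309,0.9437)
member 9 (4-6): L=0.9260, (cx,cy)=(1.0000,0.0000)
member 10 (5-6): L=1.3091, (cx,cy)=(0.3835,-0.9236)
solve A·x = −loads:
  F[0-1] = -897.9421 N (compression)
  F[0-2] = +1709.8342 N (tension)
  F[1-2] = +1046.5392 N (tension)
  F[1-3] = -652.0605 N (compression)
  F[2-3] = -1077.1152 N (compression)
  F[2-4] = +2399.8421 N (tension)
  F[3-4] = +761.5533 N (tension)
  F[3-5] = -1351.6066 N (compression)
  F[4-5] = +1942.2400 N (tension)
  F[4-6] = +701.1202 N (tension)
  F[5-6] = -1828.3285 N (compression)
  Rx@0 = -1377.9700 N
  Ry@0 = +834.3657 N
  Ry@6 = +1688.5543 N

1942.240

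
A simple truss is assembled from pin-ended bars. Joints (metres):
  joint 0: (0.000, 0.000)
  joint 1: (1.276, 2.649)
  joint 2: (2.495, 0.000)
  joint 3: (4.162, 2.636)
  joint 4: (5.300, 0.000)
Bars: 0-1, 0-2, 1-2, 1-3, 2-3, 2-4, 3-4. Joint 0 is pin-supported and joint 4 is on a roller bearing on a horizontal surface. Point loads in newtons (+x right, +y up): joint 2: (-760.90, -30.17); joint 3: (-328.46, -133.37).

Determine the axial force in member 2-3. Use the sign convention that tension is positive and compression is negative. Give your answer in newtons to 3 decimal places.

N=5 nodes, M=7 members, R=3 reactions → 2N=10, M+R=10
member 0 (0-1): L=2.9403, (cx,cy)=(0.4340,0.9009)
member 1 (0-2): L=2.4950, (cx,cy)=(1.0000,0.0000)
member 2 (1-2): L=2.9160, (cx,cy)=(0.4180,-0.9084)
member 3 (1-3): L=2.8860, (cx,cy)=(1.0000,-0.0045)
member 4 (2-3): L=3.1189, (cx,cy)=(0.5345,0.8452)
member 5 (2-4): L=2.8050, (cx,cy)=(1.0000,0.0000)
member 6 (3-4): L=2.8712, (cx,cy)=(0.3964,-0.9181)
solve A·x = −loads:
  F[0-1] = -230.8359 N (compression)
  F[0-2] = -989.1844 N (compression)
  F[1-2] = +229.9027 N (tension)
  F[1-3] = -196.2852 N (compression)
  F[2-3] = -211.4123 N (compression)
  F[2-4] = -19.1796 N (compression)
  F[3-4] = +48.3898 N (tension)
  Rx@0 = +1089.3600 N
  Ry@0 = +207.9665 N
  Ry@4 = -44.4265 N

-211.412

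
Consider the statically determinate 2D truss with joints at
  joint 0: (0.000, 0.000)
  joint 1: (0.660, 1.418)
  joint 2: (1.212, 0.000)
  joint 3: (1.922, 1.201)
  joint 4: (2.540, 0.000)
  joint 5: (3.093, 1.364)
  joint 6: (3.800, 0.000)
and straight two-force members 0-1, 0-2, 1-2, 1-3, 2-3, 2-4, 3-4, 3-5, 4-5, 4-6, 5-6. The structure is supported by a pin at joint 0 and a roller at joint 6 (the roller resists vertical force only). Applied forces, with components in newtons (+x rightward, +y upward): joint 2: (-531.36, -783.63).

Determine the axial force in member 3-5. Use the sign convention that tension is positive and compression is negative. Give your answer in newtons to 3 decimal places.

-247.048

N=7 nodes, M=11 members, R=3 reactions → 2N=14, M+R=14
member 0 (0-1): L=1.5641, (cx,cy)=(0.4220,0.9066)
member 1 (0-2): L=1.2120, (cx,cy)=(1.0000,0.0000)
member 2 (1-2): L=1.5217, (cx,cy)=(0.3628,-0.9319)
member 3 (1-3): L=1.2805, (cx,cy)=(0.9855,-0.1695)
member 4 (2-3): L=1.3952, (cx,cy)=(0.5089,0.8608)
member 5 (2-4): L=1.3280, (cx,cy)=(1.0000,0.0000)
member 6 (3-4): L=1.3507, (cx,cy)=(0.4575,-0.8892)
member 7 (3-5): L=1.1823, (cx,cy)=(0.9905,0.1379)
member 8 (4-5): L=1.4718, (cx,cy)=(0.3757,0.9267)
member 9 (4-6): L=1.2600, (cx,cy)=(1.0000,0.0000)
member 10 (5-6): L=1.5363, (cx,cy)=(0.4602,-0.8878)
solve A·x = −loads:
  F[0-1] = -588.6708 N (compression)
  F[0-2] = -282.9555 N (compression)
  F[1-2] = +662.9136 N (tension)
  F[1-3] = -496.0599 N (compression)
  F[2-3] = +192.6907 N (tension)
  F[2-4] = +390.8253 N (tension)
  F[3-4] = -319.3901 N (compression)
  F[3-5] = -247.0479 N (compression)
  F[4-5] = +306.4494 N (tension)
  F[4-6] = +129.5493 N (tension)
  F[5-6] = -281.5162 N (compression)
  Rx@0 = +531.3600 N
  Ry@0 = +533.6933 N
  Ry@6 = +249.9367 N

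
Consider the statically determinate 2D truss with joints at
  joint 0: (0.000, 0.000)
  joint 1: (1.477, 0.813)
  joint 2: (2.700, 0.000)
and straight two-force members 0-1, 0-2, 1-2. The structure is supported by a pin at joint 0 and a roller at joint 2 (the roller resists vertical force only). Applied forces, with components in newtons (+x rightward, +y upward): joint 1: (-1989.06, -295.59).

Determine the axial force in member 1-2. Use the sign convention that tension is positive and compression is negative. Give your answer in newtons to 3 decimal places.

789.793

N=3 nodes, M=3 members, R=3 reactions → 2N=6, M+R=6
member 0 (0-1): L=1.6860, (cx,cy)=(0.8761,0.4822)
member 1 (0-2): L=2.7000, (cx,cy)=(1.0000,0.0000)
member 2 (1-2): L=1.4686, (cx,cy)=(0.8328,-0.5536)
solve A·x = −loads:
  F[0-1] = -1519.6952 N (compression)
  F[0-2] = -657.7264 N (compression)
  F[1-2] = +789.7933 N (tension)
  Rx@0 = +1989.0600 N
  Ry@0 = +732.8194 N
  Ry@2 = -437.2294 N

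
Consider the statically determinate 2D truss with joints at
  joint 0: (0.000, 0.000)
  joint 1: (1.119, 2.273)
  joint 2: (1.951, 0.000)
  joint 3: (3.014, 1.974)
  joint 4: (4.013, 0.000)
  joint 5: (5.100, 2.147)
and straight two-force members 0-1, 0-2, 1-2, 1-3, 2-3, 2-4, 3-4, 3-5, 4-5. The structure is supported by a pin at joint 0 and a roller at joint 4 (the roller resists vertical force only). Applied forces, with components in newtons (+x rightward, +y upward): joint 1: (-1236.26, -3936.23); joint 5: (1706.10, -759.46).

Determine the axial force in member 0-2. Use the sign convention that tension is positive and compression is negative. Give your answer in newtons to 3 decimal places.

N=6 nodes, M=9 members, R=3 reactions → 2N=12, M+R=12
member 0 (0-1): L=2.5335, (cx,cy)=(0.4417,0.8972)
member 1 (0-2): L=1.9510, (cx,cy)=(1.0000,0.0000)
member 2 (1-2): L=2.4205, (cx,cy)=(0.3437,-0.9391)
member 3 (1-3): L=1.9184, (cx,cy)=(0.9878,-0.1559)
member 4 (2-3): L=2.2420, (cx,cy)=(0.4741,0.8805)
member 5 (2-4): L=2.0620, (cx,cy)=(1.0000,0.0000)
member 6 (3-4): L=2.2124, (cx,cy)=(0.4515,-0.8922)
member 7 (3-5): L=2.0932, (cx,cy)=(0.9966,0.0827)
member 8 (4-5): L=2.4065, (cx,cy)=(0.4517,0.8922)
solve A·x = −loads:
  F[0-1] = -2697.7721 N (compression)
  F[0-2] = +1661.3897 N (tension)
  F[1-2] = -1721.1354 N (compression)
  F[1-3] = +644.1928 N (tension)
  F[2-3] = +1835.7091 N (tension)
  F[2-4] = +199.4211 N (tension)
  F[3-4] = -1496.0883 N (compression)
  F[3-5] = +2189.7257 N (tension)
  F[4-5] = -1054.1029 N (compression)
  Rx@0 = -469.8400 N
  Ry@0 = +2420.3685 N
  Ry@4 = +2275.3215 N

1661.390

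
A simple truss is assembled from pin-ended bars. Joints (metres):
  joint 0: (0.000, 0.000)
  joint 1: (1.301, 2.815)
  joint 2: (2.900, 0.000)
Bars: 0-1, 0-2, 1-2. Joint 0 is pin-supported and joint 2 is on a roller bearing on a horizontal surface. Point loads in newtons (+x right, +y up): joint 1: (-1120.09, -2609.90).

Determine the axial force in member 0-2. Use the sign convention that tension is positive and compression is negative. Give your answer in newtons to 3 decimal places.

47.485

N=3 nodes, M=3 members, R=3 reactions → 2N=6, M+R=6
member 0 (0-1): L=3.1011, (cx,cy)=(0.4195,0.9077)
member 1 (0-2): L=2.9000, (cx,cy)=(1.0000,0.0000)
member 2 (1-2): L=3.2374, (cx,cy)=(0.4939,-0.8695)
solve A·x = −loads:
  F[0-1] = -2783.0640 N (compression)
  F[0-2] = +47.4845 N (tension)
  F[1-2] = -96.1403 N (compression)
  Rx@0 = +1120.0900 N
  Ry@0 = +2526.3046 N
  Ry@2 = +83.5954 N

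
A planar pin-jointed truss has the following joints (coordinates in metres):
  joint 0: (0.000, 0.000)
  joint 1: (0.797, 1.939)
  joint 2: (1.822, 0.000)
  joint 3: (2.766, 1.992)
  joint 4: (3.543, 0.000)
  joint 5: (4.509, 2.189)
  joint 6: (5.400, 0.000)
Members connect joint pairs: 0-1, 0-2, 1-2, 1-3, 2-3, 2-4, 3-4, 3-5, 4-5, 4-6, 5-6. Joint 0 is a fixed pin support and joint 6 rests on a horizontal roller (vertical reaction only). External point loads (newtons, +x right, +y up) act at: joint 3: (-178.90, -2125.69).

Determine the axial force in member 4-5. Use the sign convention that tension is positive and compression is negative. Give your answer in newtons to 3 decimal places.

1230.822

N=7 nodes, M=11 members, R=3 reactions → 2N=14, M+R=14
member 0 (0-1): L=2.0964, (cx,cy)=(0.3802,0.9249)
member 1 (0-2): L=1.8220, (cx,cy)=(1.0000,0.0000)
member 2 (1-2): L=2.1933, (cx,cy)=(0.4673,-0.8841)
member 3 (1-3): L=1.9697, (cx,cy)=(0.9996,0.0269)
member 4 (2-3): L=2.2044, (cx,cy)=(0.4282,0.9037)
member 5 (2-4): L=1.7210, (cx,cy)=(1.0000,0.0000)
member 6 (3-4): L=2.1382, (cx,cy)=(0.3634,-0.9316)
member 7 (3-5): L=1.7541, (cx,cy)=(0.9937,0.1123)
member 8 (4-5): L=2.3927, (cx,cy)=(0.4037,0.9149)
member 9 (4-6): L=1.8570, (cx,cy)=(1.0000,0.0000)
member 10 (5-6): L=2.3634, (cx,cy)=(0.3770,-0.9262)
solve A·x = −loads:
  F[0-1] = -1192.3891 N (compression)
  F[0-2] = +274.4153 N (tension)
  F[1-2] = +1216.3605 N (tension)
  F[1-3] = -1022.1429 N (compression)
  F[2-3] = -1189.9947 N (compression)
  F[2-4] = +1352.4789 N (tension)
  F[3-4] = -1208.6811 N (compression)
  F[3-5] = -919.0660 N (compression)
  F[4-5] = +1230.8216 N (tension)
  F[4-6] = +416.3284 N (tension)
  F[5-6] = -1104.3158 N (compression)
  Rx@0 = +178.9000 N
  Ry@0 = +1102.8586 N
  Ry@6 = +1022.8314 N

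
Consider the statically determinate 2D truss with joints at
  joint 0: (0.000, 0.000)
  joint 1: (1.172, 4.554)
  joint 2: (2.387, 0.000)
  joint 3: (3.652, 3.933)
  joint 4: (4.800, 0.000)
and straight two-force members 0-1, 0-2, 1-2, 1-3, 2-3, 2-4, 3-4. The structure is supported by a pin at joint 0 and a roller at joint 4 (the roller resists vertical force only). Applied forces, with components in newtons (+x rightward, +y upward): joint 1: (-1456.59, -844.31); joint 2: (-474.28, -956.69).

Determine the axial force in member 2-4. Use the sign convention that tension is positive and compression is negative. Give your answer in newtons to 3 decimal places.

-204.332

N=5 nodes, M=7 members, R=3 reactions → 2N=10, M+R=10
member 0 (0-1): L=4.7024, (cx,cy)=(0.2492,0.9684)
member 1 (0-2): L=2.3870, (cx,cy)=(1.0000,0.0000)
member 2 (1-2): L=4.7133, (cx,cy)=(0.2578,-0.9662)
member 3 (1-3): L=2.5566, (cx,cy)=(0.9701,-0.2429)
member 4 (2-3): L=4.1314, (cx,cy)=(0.3062,0.9520)
member 5 (2-4): L=2.4130, (cx,cy)=(1.0000,0.0000)
member 6 (3-4): L=4.0971, (cx,cy)=(0.2802,-0.9599)
solve A·x = −loads:
  F[0-1] = -2582.5301 N (compression)
  F[0-2] = -1287.2136 N (compression)
  F[1-2] = +1611.6630 N (tension)
  F[1-3] = +409.7485 N (tension)
  F[2-3] = -630.8010 N (compression)
  F[2-4] = -204.3322 N (compression)
  F[3-4] = +729.2451 N (tension)
  Rx@0 = +1930.8700 N
  Ry@0 = +2501.0334 N
  Ry@4 = -700.0334 N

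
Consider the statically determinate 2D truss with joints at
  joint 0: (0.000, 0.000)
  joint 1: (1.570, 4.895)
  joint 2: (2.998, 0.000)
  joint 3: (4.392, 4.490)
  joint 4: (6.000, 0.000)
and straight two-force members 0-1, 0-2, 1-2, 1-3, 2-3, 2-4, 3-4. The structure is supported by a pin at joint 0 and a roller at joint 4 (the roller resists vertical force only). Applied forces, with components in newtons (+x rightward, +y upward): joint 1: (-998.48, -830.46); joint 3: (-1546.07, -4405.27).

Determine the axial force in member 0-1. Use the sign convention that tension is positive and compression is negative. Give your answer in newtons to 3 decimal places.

-3954.270

N=5 nodes, M=7 members, R=3 reactions → 2N=10, M+R=10
member 0 (0-1): L=5.1406, (cx,cy)=(0.3054,0.9522)
member 1 (0-2): L=2.9980, (cx,cy)=(1.0000,0.0000)
member 2 (1-2): L=5.0990, (cx,cy)=(0.2801,-0.9600)
member 3 (1-3): L=2.8509, (cx,cy)=(0.9899,-0.1421)
member 4 (2-3): L=4.7014, (cx,cy)=(0.2965,0.9550)
member 5 (2-4): L=3.0020, (cx,cy)=(1.0000,0.0000)
member 6 (3-4): L=4.7693, (cx,cy)=(0.3372,-0.9414)
solve A·x = −loads:
  F[0-1] = -3954.2701 N (compression)
  F[0-2] = -1336.8728 N (compression)
  F[1-2] = +3223.4441 N (tension)
  F[1-3] = -1123.3242 N (compression)
  F[2-3] = -3240.1640 N (compression)
  F[2-4] = +526.5904 N (tension)
  F[3-4] = -1561.8422 N (compression)
  Rx@0 = +2544.5500 N
  Ry@0 = +3765.3376 N
  Ry@4 = +1470.3924 N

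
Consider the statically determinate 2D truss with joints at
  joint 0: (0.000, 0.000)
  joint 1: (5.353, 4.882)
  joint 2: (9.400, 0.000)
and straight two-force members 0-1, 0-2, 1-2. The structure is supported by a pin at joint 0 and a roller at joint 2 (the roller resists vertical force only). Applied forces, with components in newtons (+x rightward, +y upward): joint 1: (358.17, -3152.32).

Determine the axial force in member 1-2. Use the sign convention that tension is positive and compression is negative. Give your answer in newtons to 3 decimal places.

-2573.366

N=3 nodes, M=3 members, R=3 reactions → 2N=6, M+R=6
member 0 (0-1): L=7.2449, (cx,cy)=(0.7389,0.6739)
member 1 (0-2): L=9.4000, (cx,cy)=(1.0000,0.0000)
member 2 (1-2): L=6.3413, (cx,cy)=(0.6382,-0.7699)
solve A·x = −loads:
  F[0-1] = -1737.9956 N (compression)
  F[0-2] = +1642.3139 N (tension)
  F[1-2] = -2573.3658 N (compression)
  Rx@0 = -358.1700 N
  Ry@0 = +1171.1546 N
  Ry@2 = +1981.1654 N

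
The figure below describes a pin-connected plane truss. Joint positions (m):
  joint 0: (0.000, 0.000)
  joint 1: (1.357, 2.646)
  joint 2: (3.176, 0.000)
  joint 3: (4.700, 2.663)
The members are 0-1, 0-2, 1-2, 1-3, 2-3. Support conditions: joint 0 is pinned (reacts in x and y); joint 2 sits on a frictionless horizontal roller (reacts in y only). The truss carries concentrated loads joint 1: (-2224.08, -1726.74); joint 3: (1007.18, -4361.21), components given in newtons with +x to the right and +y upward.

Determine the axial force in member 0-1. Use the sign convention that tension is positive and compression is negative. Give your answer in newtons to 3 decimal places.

107.129

N=4 nodes, M=5 members, R=3 reactions → 2N=8, M+R=8
member 0 (0-1): L=2.9737, (cx,cy)=(0.4563,0.8898)
member 1 (0-2): L=3.1760, (cx,cy)=(1.0000,0.0000)
member 2 (1-2): L=3.2109, (cx,cy)=(0.5665,-0.8241)
member 3 (1-3): L=3.3430, (cx,cy)=(1.0000,0.0051)
member 4 (2-3): L=3.0682, (cx,cy)=(0.4967,0.8679)
solve A·x = −loads:
  F[0-1] = +107.1287 N (tension)
  F[0-2] = -1265.7868 N (compression)
  F[1-2] = -2189.4010 N (compression)
  F[1-3] = +3513.3131 N (tension)
  F[2-3] = -5045.4713 N (compression)
  Rx@0 = +1216.9000 N
  Ry@0 = -95.3239 N
  Ry@2 = +6183.2739 N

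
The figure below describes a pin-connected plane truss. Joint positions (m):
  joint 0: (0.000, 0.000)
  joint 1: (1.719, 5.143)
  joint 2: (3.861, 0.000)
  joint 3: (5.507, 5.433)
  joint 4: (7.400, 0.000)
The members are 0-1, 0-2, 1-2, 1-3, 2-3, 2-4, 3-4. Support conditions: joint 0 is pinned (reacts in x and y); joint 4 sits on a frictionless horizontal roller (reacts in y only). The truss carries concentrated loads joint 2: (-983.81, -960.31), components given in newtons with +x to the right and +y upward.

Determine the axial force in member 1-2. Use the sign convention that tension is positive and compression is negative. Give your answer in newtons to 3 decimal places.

N=5 nodes, M=7 members, R=3 reactions → 2N=10, M+R=10
member 0 (0-1): L=5.4227, (cx,cy)=(0.3170,0.9484)
member 1 (0-2): L=3.8610, (cx,cy)=(1.0000,0.0000)
member 2 (1-2): L=5.5712, (cx,cy)=(0.3845,-0.9231)
member 3 (1-3): L=3.7991, (cx,cy)=(0.9971,0.0763)
member 4 (2-3): L=5.6769, (cx,cy)=(0.2899,0.9570)
member 5 (2-4): L=3.5390, (cx,cy)=(1.0000,0.0000)
member 6 (3-4): L=5.7533, (cx,cy)=(0.3290,-0.9443)
solve A·x = −loads:
  F[0-1] = -484.2364 N (compression)
  F[0-2] = -830.3060 N (compression)
  F[1-2] = +469.7922 N (tension)
  F[1-3] = -335.1052 N (compression)
  F[2-3] = +550.2665 N (tension)
  F[2-4] = +174.5784 N (tension)
  F[3-4] = -530.5911 N (compression)
  Rx@0 = +983.8100 N
  Ry@0 = +459.2618 N
  Ry@4 = +501.0482 N

469.792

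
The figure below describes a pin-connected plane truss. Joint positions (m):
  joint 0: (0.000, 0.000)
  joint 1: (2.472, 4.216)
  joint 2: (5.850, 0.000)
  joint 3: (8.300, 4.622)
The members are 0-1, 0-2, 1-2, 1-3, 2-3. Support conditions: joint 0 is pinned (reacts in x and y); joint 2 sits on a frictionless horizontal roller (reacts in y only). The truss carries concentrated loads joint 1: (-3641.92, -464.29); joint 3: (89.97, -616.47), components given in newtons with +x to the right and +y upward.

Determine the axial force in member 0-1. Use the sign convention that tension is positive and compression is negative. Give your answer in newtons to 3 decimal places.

N=4 nodes, M=5 members, R=3 reactions → 2N=8, M+R=8
member 0 (0-1): L=4.8873, (cx,cy)=(0.5058,0.8626)
member 1 (0-2): L=5.8500, (cx,cy)=(1.0000,0.0000)
member 2 (1-2): L=5.4024, (cx,cy)=(0.6253,-0.7804)
member 3 (1-3): L=5.8421, (cx,cy)=(0.9976,0.0695)
member 4 (2-3): L=5.2312, (cx,cy)=(0.4683,0.8835)
solve A·x = −loads:
  F[0-1] = -2971.6692 N (compression)
  F[0-2] = -2048.8693 N (compression)
  F[1-2] = +2728.5549 N (tension)
  F[1-3] = +433.7723 N (tension)
  F[2-3] = -731.8409 N (compression)
  Rx@0 = +3551.9500 N
  Ry@0 = +2563.5066 N
  Ry@2 = -1482.7466 N

-2971.669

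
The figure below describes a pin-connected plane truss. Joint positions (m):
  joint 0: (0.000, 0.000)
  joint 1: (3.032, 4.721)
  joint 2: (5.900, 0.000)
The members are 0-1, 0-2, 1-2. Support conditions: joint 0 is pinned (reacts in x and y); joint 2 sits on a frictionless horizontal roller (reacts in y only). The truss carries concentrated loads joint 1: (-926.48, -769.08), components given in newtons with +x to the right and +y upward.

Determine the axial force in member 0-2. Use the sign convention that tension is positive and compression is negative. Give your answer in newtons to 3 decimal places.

N=3 nodes, M=3 members, R=3 reactions → 2N=6, M+R=6
member 0 (0-1): L=5.6108, (cx,cy)=(0.5404,0.8414)
member 1 (0-2): L=5.9000, (cx,cy)=(1.0000,0.0000)
member 2 (1-2): L=5.5239, (cx,cy)=(0.5192,-0.8547)
solve A·x = −loads:
  F[0-1] = -1325.3758 N (compression)
  F[0-2] = -210.2626 N (compression)
  F[1-2] = +404.9740 N (tension)
  Rx@0 = +926.4800 N
  Ry@0 = +1115.1921 N
  Ry@2 = -346.1121 N

-210.263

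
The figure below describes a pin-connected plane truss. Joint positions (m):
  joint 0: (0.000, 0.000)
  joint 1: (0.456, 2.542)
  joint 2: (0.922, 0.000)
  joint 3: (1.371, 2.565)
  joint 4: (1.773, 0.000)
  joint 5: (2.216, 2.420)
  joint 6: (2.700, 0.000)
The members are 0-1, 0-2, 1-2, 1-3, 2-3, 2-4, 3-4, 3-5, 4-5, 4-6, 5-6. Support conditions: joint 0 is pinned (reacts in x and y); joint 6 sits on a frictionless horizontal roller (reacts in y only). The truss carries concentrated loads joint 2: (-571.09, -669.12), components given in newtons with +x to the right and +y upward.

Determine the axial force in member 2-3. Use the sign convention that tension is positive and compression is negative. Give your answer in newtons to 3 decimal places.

236.026

N=7 nodes, M=11 members, R=3 reactions → 2N=14, M+R=14
member 0 (0-1): L=2.5826, (cx,cy)=(0.1766,0.9843)
member 1 (0-2): L=0.9220, (cx,cy)=(1.0000,0.0000)
member 2 (1-2): L=2.5844, (cx,cy)=(0.1803,-0.9836)
member 3 (1-3): L=0.9153, (cx,cy)=(0.9997,0.0251)
member 4 (2-3): L=2.6040, (cx,cy)=(0.1724,0.9850)
member 5 (2-4): L=0.8510, (cx,cy)=(1.0000,0.0000)
member 6 (3-4): L=2.5963, (cx,cy)=(0.1548,-0.9879)
member 7 (3-5): L=0.8574, (cx,cy)=(0.9856,-0.1691)
member 8 (4-5): L=2.4602, (cx,cy)=(0.1801,0.9837)
member 9 (4-6): L=0.9270, (cx,cy)=(1.0000,0.0000)
member 10 (5-6): L=2.4679, (cx,cy)=(0.1961,-0.9806)
solve A·x = −loads:
  F[0-1] = -447.6614 N (compression)
  F[0-2] = -492.0474 N (compression)
  F[1-2] = +443.9052 N (tension)
  F[1-3] = -159.1358 N (compression)
  F[2-3] = +236.0261 N (tension)
  F[2-4] = +118.3883 N (tension)
  F[3-4] = -216.5417 N (compression)
  F[3-5] = -86.1004 N (compression)
  F[4-5] = +217.4852 N (tension)
  F[4-6] = +45.6984 N (tension)
  F[5-6] = -233.0171 N (compression)
  Rx@0 = +571.0900 N
  Ry@0 = +440.6279 N
  Ry@6 = +228.4921 N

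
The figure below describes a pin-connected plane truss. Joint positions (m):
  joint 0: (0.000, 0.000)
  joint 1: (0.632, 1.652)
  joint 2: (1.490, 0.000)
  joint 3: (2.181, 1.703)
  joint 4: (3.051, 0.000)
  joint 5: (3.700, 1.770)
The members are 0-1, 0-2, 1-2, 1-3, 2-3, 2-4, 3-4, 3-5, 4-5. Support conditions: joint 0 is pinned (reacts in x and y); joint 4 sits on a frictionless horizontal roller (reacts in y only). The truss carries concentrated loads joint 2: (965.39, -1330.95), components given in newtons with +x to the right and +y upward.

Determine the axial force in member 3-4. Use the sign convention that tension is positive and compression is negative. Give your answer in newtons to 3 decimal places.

-729.895

N=6 nodes, M=9 members, R=3 reactions → 2N=12, M+R=12
member 0 (0-1): L=1.7688, (cx,cy)=(0.3573,0.9340)
member 1 (0-2): L=1.4900, (cx,cy)=(1.0000,0.0000)
member 2 (1-2): L=1.8615, (cx,cy)=(0.4609,-0.8874)
member 3 (1-3): L=1.5498, (cx,cy)=(0.9995,0.0329)
member 4 (2-3): L=1.8378, (cx,cy)=(0.3760,0.9266)
member 5 (2-4): L=1.5610, (cx,cy)=(1.0000,0.0000)
member 6 (3-4): L=1.9124, (cx,cy)=(0.4549,-0.8905)
member 7 (3-5): L=1.5205, (cx,cy)=(0.9990,0.0441)
member 8 (4-5): L=1.8852, (cx,cy)=(0.3443,0.9389)
solve A·x = −loads:
  F[0-1] = -729.0921 N (compression)
  F[0-2] = +1225.9030 N (tension)
  F[1-2] = +744.9243 N (tension)
  F[1-3] = -604.1855 N (compression)
  F[2-3] = +722.9130 N (tension)
  F[2-4] = +332.0553 N (tension)
  F[3-4] = -729.8945 N (compression)
  F[3-5] = +0.0000 N (tension)
  F[4-5] = +0.0000 N (tension)
  Rx@0 = -965.3900 N
  Ry@0 = +680.9613 N
  Ry@4 = +649.9887 N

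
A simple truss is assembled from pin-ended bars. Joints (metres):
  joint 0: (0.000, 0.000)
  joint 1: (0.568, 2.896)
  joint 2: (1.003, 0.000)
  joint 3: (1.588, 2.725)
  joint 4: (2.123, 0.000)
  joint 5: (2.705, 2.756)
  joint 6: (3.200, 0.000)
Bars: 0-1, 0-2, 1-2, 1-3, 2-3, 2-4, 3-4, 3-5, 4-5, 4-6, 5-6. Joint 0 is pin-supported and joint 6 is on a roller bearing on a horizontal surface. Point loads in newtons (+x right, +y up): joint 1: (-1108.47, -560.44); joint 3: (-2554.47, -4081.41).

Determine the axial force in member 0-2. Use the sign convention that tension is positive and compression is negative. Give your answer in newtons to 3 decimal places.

-2545.881

N=7 nodes, M=11 members, R=3 reactions → 2N=14, M+R=14
member 0 (0-1): L=2.9512, (cx,cy)=(0.1925,0.9813)
member 1 (0-2): L=1.0030, (cx,cy)=(1.0000,0.0000)
member 2 (1-2): L=2.9285, (cx,cy)=(0.1485,-0.9889)
member 3 (1-3): L=1.0342, (cx,cy)=(0.9862,-0.1653)
member 4 (2-3): L=2.7871, (cx,cy)=(0.2099,0.9777)
member 5 (2-4): L=1.1200, (cx,cy)=(1.0000,0.0000)
member 6 (3-4): L=2.7770, (cx,cy)=(0.1927,-0.9813)
member 7 (3-5): L=1.1174, (cx,cy)=(0.9996,0.0277)
member 8 (4-5): L=2.8168, (cx,cy)=(0.2066,0.9784)
member 9 (4-6): L=1.0770, (cx,cy)=(1.0000,0.0000)
member 10 (5-6): L=2.8001, (cx,cy)=(0.1768,-0.9843)
solve A·x = −loads:
  F[0-1] = -5803.9405 N (compression)
  F[0-2] = -2545.8808 N (compression)
  F[1-2] = +5328.2239 N (tension)
  F[1-3] = -811.2129 N (compression)
  F[2-3] = -5389.1654 N (compression)
  F[2-4] = -623.2544 N (compression)
  F[3-4] = +1085.4051 N (tension)
  F[3-5] = +414.3080 N (tension)
  F[4-5] = -1088.5617 N (compression)
  F[4-6] = -189.2312 N (compression)
  F[5-6] = +1070.4372 N (tension)
  Rx@0 = +3662.9400 N
  Ry@0 = +5695.4284 N
  Ry@6 = -1053.5784 N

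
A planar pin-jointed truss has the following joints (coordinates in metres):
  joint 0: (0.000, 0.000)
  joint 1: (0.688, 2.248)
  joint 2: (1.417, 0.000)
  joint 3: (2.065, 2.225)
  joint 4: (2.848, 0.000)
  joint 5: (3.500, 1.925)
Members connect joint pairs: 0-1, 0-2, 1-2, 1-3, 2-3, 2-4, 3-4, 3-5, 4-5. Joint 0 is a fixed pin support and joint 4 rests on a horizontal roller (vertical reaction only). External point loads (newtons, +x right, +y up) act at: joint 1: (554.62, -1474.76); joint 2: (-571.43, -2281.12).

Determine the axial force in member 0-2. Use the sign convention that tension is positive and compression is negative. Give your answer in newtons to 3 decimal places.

542.309

N=6 nodes, M=9 members, R=3 reactions → 2N=12, M+R=12
member 0 (0-1): L=2.3509, (cx,cy)=(0.2927,0.9562)
member 1 (0-2): L=1.4170, (cx,cy)=(1.0000,0.0000)
member 2 (1-2): L=2.3632, (cx,cy)=(0.3085,-0.9512)
member 3 (1-3): L=1.3772, (cx,cy)=(0.9999,-0.0167)
member 4 (2-3): L=2.3174, (cx,cy)=(0.2796,0.9601)
member 5 (2-4): L=1.4310, (cx,cy)=(1.0000,0.0000)
member 6 (3-4): L=2.3588, (cx,cy)=(0.3320,-0.9433)
member 7 (3-5): L=1.4660, (cx,cy)=(0.9788,-0.2046)
member 8 (4-5): L=2.0324, (cx,cy)=(0.3208,0.9471)
solve A·x = −loads:
  F[0-1] = -1910.5328 N (compression)
  F[0-2] = +542.3089 N (tension)
  F[1-2] = +391.8602 N (tension)
  F[1-3] = -1234.7897 N (compression)
  F[2-3] = +1987.6551 N (tension)
  F[2-4] = +678.8316 N (tension)
  F[3-4] = -2044.9500 N (compression)
  F[3-5] = -0.0000 N (compression)
  F[4-5] = +0.0000 N (tension)
  Rx@0 = +16.8100 N
  Ry@0 = +1826.8885 N
  Ry@4 = +1928.9915 N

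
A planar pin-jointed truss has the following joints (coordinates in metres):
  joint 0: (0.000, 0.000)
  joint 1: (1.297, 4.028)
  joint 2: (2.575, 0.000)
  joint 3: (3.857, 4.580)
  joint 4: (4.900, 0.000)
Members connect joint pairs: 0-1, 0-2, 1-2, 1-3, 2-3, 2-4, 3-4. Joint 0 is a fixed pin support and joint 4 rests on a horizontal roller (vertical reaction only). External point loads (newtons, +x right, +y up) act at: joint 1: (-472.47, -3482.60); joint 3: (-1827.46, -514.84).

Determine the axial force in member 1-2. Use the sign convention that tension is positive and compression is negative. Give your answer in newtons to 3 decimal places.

1036.132

N=5 nodes, M=7 members, R=3 reactions → 2N=10, M+R=10
member 0 (0-1): L=4.2317, (cx,cy)=(0.3065,0.9519)
member 1 (0-2): L=2.5750, (cx,cy)=(1.0000,0.0000)
member 2 (1-2): L=4.2259, (cx,cy)=(0.3024,-0.9532)
member 3 (1-3): L=2.6188, (cx,cy)=(0.9775,0.2108)
member 4 (2-3): L=4.7560, (cx,cy)=(0.2696,0.9630)
member 5 (2-4): L=2.3250, (cx,cy)=(1.0000,0.0000)
member 6 (3-4): L=4.6973, (cx,cy)=(0.2220,-0.9750)
solve A·x = −loads:
  F[0-1] = -5007.8943 N (compression)
  F[0-2] = -765.0169 N (compression)
  F[1-2] = +1036.1324 N (tension)
  F[1-3] = -1407.4123 N (compression)
  F[2-3] = -1025.5753 N (compression)
  F[2-4] = -175.2217 N (compression)
  F[3-4] = +789.1291 N (tension)
  Rx@0 = +2299.9300 N
  Ry@0 = +4766.8698 N
  Ry@4 = -769.4298 N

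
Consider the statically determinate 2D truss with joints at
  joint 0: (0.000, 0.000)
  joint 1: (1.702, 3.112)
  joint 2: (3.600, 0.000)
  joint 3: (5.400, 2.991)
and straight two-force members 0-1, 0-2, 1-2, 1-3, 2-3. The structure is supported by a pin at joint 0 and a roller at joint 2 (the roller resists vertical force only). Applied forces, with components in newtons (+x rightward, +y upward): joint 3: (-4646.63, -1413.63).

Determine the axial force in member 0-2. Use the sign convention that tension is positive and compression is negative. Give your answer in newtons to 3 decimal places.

N=4 nodes, M=5 members, R=3 reactions → 2N=8, M+R=8
member 0 (0-1): L=3.5470, (cx,cy)=(0.4798,0.8774)
member 1 (0-2): L=3.6000, (cx,cy)=(1.0000,0.0000)
member 2 (1-2): L=3.6451, (cx,cy)=(0.5207,-0.8537)
member 3 (1-3): L=3.7000, (cx,cy)=(0.9995,-0.0327)
member 4 (2-3): L=3.4909, (cx,cy)=(0.5156,0.8568)
solve A·x = −loads:
  F[0-1] = -3594.6172 N (compression)
  F[0-2] = -2921.7908 N (compression)
  F[1-2] = +3836.7124 N (tension)
  F[1-3] = -3724.5892 N (compression)
  F[2-3] = -1792.0371 N (compression)
  Rx@0 = +4646.6300 N
  Ry@0 = +3153.7601 N
  Ry@2 = -1740.1301 N

-2921.791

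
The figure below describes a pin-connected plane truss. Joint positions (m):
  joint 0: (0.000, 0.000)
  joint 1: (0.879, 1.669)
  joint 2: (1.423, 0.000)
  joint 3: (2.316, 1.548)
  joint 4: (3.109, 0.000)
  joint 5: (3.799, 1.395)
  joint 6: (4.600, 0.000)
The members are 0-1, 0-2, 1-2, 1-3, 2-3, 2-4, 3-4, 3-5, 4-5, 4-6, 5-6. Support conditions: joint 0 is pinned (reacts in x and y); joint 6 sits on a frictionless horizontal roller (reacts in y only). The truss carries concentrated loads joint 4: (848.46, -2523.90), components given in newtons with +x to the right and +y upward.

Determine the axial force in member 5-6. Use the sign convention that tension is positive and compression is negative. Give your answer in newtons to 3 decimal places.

-1967.033

N=7 nodes, M=11 members, R=3 reactions → 2N=14, M+R=14
member 0 (0-1): L=1.8863, (cx,cy)=(0.4660,0.8848)
member 1 (0-2): L=1.4230, (cx,cy)=(1.0000,0.0000)
member 2 (1-2): L=1.7554, (cx,cy)=(0.3099,-0.9508)
member 3 (1-3): L=1.4421, (cx,cy)=(0.9965,-0.0839)
member 4 (2-3): L=1.7871, (cx,cy)=(0.4997,0.8662)
member 5 (2-4): L=1.6860, (cx,cy)=(1.0000,0.0000)
member 6 (3-4): L=1.7393, (cx,cy)=(0.4559,-0.8900)
member 7 (3-5): L=1.4909, (cx,cy)=(0.9947,-0.1026)
member 8 (4-5): L=1.5563, (cx,cy)=(0.4434,0.8963)
member 9 (4-6): L=1.4910, (cx,cy)=(1.0000,0.0000)
member 10 (5-6): L=1.6086, (cx,cy)=(0.4979,-0.8672)
solve A·x = −loads:
  F[0-1] = -924.5937 N (compression)
  F[0-2] = +1279.3084 N (tension)
  F[1-2] = +923.9474 N (tension)
  F[1-3] = -719.7153 N (compression)
  F[2-3] = -1014.1505 N (compression)
  F[2-4] = +2072.3984 N (tension)
  F[3-4] = +1120.2510 N (tension)
  F[3-5] = -1743.9035 N (compression)
  F[4-5] = +1703.4260 N (tension)
  F[4-6] = +979.4750 N (tension)
  F[5-6] = -1967.0327 N (compression)
  Rx@0 = -848.4600 N
  Ry@0 = +818.0728 N
  Ry@6 = +1705.8272 N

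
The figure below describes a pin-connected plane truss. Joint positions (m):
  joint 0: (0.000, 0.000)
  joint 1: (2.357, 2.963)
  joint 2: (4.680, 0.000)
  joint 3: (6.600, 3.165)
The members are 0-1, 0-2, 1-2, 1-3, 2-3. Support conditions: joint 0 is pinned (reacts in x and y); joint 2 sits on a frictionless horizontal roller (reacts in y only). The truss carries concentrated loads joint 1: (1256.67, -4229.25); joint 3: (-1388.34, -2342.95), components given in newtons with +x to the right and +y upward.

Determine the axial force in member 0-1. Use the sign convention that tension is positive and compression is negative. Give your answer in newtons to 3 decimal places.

N=4 nodes, M=5 members, R=3 reactions → 2N=8, M+R=8
member 0 (0-1): L=3.7861, (cx,cy)=(0.6225,0.7826)
member 1 (0-2): L=4.6800, (cx,cy)=(1.0000,0.0000)
member 2 (1-2): L=3.7651, (cx,cy)=(0.6170,-0.7870)
member 3 (1-3): L=4.2478, (cx,cy)=(0.9989,0.0476)
member 4 (2-3): L=3.7018, (cx,cy)=(0.5187,0.8550)
solve A·x = −loads:
  F[0-1] = -1637.3009 N (compression)
  F[0-2] = +887.6064 N (tension)
  F[1-2] = -3743.8351 N (compression)
  F[1-3] = +33.9948 N (tension)
  F[2-3] = -2742.2471 N (compression)
  Rx@0 = +131.6700 N
  Ry@0 = +1281.3390 N
  Ry@2 = +5290.8610 N

-1637.301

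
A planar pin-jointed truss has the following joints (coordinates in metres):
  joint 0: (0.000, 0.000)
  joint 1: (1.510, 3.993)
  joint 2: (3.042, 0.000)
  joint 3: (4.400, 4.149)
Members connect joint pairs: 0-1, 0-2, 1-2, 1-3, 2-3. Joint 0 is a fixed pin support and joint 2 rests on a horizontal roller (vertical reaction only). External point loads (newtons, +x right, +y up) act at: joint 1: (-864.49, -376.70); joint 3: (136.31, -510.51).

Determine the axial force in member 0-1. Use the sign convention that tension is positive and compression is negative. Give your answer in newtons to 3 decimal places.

-973.587

N=4 nodes, M=5 members, R=3 reactions → 2N=8, M+R=8
member 0 (0-1): L=4.2690, (cx,cy)=(0.3537,0.9354)
member 1 (0-2): L=3.0420, (cx,cy)=(1.0000,0.0000)
member 2 (1-2): L=4.2768, (cx,cy)=(0.3582,-0.9336)
member 3 (1-3): L=2.8942, (cx,cy)=(0.9985,0.0539)
member 4 (2-3): L=4.3656, (cx,cy)=(0.3111,0.9504)
solve A·x = −loads:
  F[0-1] = -973.5868 N (compression)
  F[0-2] = -383.8079 N (compression)
  F[1-2] = +589.7556 N (tension)
  F[1-3] = +309.3104 N (tension)
  F[2-3] = -554.7024 N (compression)
  Rx@0 = +728.1800 N
  Ry@0 = +910.6477 N
  Ry@2 = -23.4377 N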